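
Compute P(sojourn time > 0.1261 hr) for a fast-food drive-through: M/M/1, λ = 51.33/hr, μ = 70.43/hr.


W ~ Exponential(μ−λ) for M/M/1.
μ − λ = 70.43 − 51.33 = 19.1000
P(W > t) = e^{−(μ−λ)t} = e^{−2.4085} = 0.089949

Final: 0.089949


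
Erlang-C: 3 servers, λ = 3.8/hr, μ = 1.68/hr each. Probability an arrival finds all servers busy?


a = λ/μ = 2.2619; ρ = a/3 = 0.7540
P₀ = 0.073210 (from M/M/c formula)
C(c,a) = [a^c/(c!(1−ρ))]·P₀ = [11.57239/(6·0.2460)]·0.073210
= 7.83936·0.073210 = 0.573918

Final: 0.573918


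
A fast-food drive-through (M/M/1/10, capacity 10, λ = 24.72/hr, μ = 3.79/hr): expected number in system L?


ρ = 24.72/3.79 = 6.5224
L = ρ[1 − (K+1)ρ^K + Kρ^(K+1)] / [(1−ρ)(1−ρ^(K+1))]
Numerator: 6.5224·(1 − 11·139345376.870007 + 10·908870109.822315) = 49282822241.241173
Denominator: (-5.5224)·(-908870108.822315) = 5019169228.931679
L = 49282822241.241173/5019169228.931679 = 9.8189

Final: 9.8189


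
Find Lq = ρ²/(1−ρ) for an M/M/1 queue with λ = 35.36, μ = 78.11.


ρ = 35.36/78.11 = 0.4527
Lq = ρ²/(1−ρ) = 0.2049/0.5473 = 0.3744

Final: 0.3744


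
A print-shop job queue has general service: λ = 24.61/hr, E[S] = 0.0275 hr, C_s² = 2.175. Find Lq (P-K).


ρ = λ·E[S] = 24.61·0.0275 = 0.6768
Lq = ρ²(1+C_s²)/(2(1−ρ)) = 0.4580·(1+2.175)/(2·0.3232)
= 0.4580·3.1750/0.6464 = 2.24956

Final: 2.24956


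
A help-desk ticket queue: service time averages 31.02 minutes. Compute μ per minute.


μ = 1/(service time) in consistent units.
1 minute = 1 min, so μ = 1/31.02 = 0.03224 per minute

Final: 0.03224 /min


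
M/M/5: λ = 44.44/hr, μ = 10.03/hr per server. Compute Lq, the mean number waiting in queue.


a = λ/μ = 4.4307; ρ = a/5 = 0.8861
P₀ = 0.005856
Lq = P₀·a^c·ρ / (c!·(1−ρ)²) = 0.005856·1707.51916·0.8861/(120·0.01296)
= 5.69553

Final: 5.69553


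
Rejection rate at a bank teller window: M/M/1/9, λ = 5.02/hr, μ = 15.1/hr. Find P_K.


ρ = λ/μ = 5.02/15.1 = 0.3325
P_K = (1−ρ)ρ^K/(1−ρ^(K+1)) = (0.6675·0.00004961)/(1 − 0.00001649)
= 0.00003311/0.999984 = 0.00003312

Final: 0.00003312


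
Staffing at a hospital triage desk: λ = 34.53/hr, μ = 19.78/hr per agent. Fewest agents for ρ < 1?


Stability requires cμ > λ ⇔ c > λ/μ.
λ/μ = 34.53/19.78 = 1.7457
Minimum integer c = ⌊1.7457⌋ + 1 = 2
Check: 2·19.78 = 39.56 > 34.53, while 1·19.78 = 19.78 ≤ 34.53

Final: 2 servers


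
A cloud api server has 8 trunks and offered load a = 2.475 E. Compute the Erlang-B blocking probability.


B(c,a) = (a^c/c!) / Σ_{k=0}^{c} a^k/k!
a^8/8! = 0.034921
Σ terms (k=0..8): 1.00000 + 2.47500 + 3.06281 + 2.52682 + 1.56347 + 0.77392 + 0.31924 + 0.11287 + 0.03492 = 11.869057
B = 0.034921/11.869057 = 0.002942

Final: 0.002942


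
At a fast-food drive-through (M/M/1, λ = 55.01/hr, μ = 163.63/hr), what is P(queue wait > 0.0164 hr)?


ρ = 55.01/163.63 = 0.3362
P(Wq > t) = ρ·e^{−(μ−λ)t} = 0.3362·e^{−1.7814}
= 0.3362·0.168408 = 0.056616

Final: 0.056616


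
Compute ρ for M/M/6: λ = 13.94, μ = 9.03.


ρ = λ/(cμ) = 13.94/(6·9.03) = 13.94/54.18 = 0.2573

Final: 0.2573


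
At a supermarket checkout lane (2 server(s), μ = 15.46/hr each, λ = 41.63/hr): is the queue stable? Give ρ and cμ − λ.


Total capacity cμ = 2·15.46 = 30.92/hr
ρ = λ/(cμ) = 41.63/30.92 = 1.3464
Stable ⇔ ρ < 1: NO
Spare capacity = cμ − λ = 30.92 − 41.63 = -10.71/hr

Final: ρ = 1.3464; unstable; margin = -10.71/hr


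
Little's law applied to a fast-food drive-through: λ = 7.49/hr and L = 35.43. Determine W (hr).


W = L/λ = 35.43/7.49 = 4.7303 hr

Final: 4.7303 hr


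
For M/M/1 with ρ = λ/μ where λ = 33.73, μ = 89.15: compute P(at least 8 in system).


ρ = 33.73/89.15 = 0.3784
P(N ≥ n) = ρ^n = 0.3784^8 = 0.0004199

Final: 0.0004199


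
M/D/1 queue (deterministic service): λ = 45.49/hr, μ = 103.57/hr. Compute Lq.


ρ = 45.49/103.57 = 0.4392
M/D/1: Lq = ρ²/(2(1−ρ)) = 0.1929/(2·0.5608) = 0.17201

Final: 0.17201


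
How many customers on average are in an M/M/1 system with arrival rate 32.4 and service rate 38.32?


ρ = λ/μ = 32.4/38.32 = 0.8455
L = ρ/(1−ρ) = 0.8455/(1 − 0.8455) = 0.8455/0.1545 = 5.4730

Final: 5.4730


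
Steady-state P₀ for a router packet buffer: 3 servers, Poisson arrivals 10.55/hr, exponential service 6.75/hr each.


a = λ/μ = 10.55/6.75 = 1.5630; ρ = a/c = 0.5210
Σ_{k=0}^{2} a^k/k! (terms k=0..2) = 1.00000 + 1.56296 + 1.22143 = 3.78439
Tail: a^3/(3!(1−ρ)) = 3.81809/(6·0.4790) = 1.32846
P₀ = 1/(3.78439 + 1.32846) = 1/5.11285 = 0.195586

Final: 0.195586


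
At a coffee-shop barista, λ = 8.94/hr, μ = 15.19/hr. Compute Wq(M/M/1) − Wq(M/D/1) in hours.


ρ = 8.94/15.19 = 0.5885
Wq(M/M/1) = ρ/(μ−λ) = 0.5885/6.25 = 0.09417 hr
Wq(M/D/1) = ρ/(2(μ−λ)) = 0.04708 hr
Savings = 0.09417 − 0.04708 = 0.04708 hr

Final: 0.04708 hr


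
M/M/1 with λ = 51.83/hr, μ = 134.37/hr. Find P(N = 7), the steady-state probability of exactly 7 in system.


ρ = 51.83/134.37 = 0.3857
P_n = (1−ρ)·ρ^n = (1 − 0.3857)·0.3857^7 = 0.6143·0.001270 = 0.0007804

Final: 0.0007804


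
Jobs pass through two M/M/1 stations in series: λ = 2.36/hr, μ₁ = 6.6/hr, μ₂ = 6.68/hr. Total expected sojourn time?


Each node sees arrival rate λ = 2.36/hr (tandem ⇒ throughput preserved).
W₁ = 1/(μ₁−λ) = 1/(6.6−2.36) = 0.23585 hr
W₂ = 1/(μ₂−λ) = 1/(6.68−2.36) = 0.23148 hr
W_total = W₁ + W₂ = 0.23585 + 0.23148 = 0.46733 hr

Final: 0.46733 hr


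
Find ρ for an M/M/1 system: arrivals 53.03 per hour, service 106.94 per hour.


ρ = λ/μ = 53.03/106.94 = 0.4959

Final: 0.4959


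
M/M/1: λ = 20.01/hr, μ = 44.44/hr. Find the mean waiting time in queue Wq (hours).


ρ = 20.01/44.44 = 0.4503
Wq = ρ/(μ−λ) = 0.4503/(44.44 − 20.01) = 0.4503/24.43 = 0.01843 hr

Final: 0.01843 hr


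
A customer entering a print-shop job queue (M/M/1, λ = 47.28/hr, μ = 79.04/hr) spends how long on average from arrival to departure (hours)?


W = 1/(μ−λ) = 1/(79.04 − 47.28) = 1/31.76 = 0.03149 hr

Final: 0.03149 hr


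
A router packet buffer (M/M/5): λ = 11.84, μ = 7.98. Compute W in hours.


a = 1.4837; ρ = 0.2967; P₀ = 0.226454
Lq = P₀·a^c·ρ/(c!(1−ρ)²) = 0.008141
Wq = Lq/λ = 0.008141/11.84 = 0.0006876 hr
W = Wq + 1/μ = 0.0006876 + 0.12531 = 0.12600 hr

Final: 0.12600 hr


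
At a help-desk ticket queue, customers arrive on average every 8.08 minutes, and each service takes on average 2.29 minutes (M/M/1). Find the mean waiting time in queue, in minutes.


λ = 60/8.08 = 7.4257 /hr
μ = 60/2.29 = 26.2009 /hr
ρ = λ/μ = 7.4257/26.2009 = 0.2834
Wq = ρ/(μ−λ) = 0.2834/(26.2009−7.4257) = 0.01510 hr
In minutes: 0.01510·60 = 0.9057 min

Final: 0.9057 min


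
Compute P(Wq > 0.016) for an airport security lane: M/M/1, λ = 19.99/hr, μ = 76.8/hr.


ρ = 19.99/76.8 = 0.2603
P(Wq > t) = ρ·e^{−(μ−λ)t} = 0.2603·e^{−0.9090}
= 0.2603·0.402943 = 0.104881

Final: 0.104881


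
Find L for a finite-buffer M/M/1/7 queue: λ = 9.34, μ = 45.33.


ρ = 9.34/45.33 = 0.2060
L = ρ[1 − (K+1)ρ^K + Kρ^(K+1)] / [(1−ρ)(1−ρ^(K+1))]
Numerator: 0.2060·(1 − 8·0.00001577 + 7·0.000003249) = 0.206023
Denominator: (0.7940)·(0.999997) = 0.793953
L = 0.206023/0.793953 = 0.2595

Final: 0.2595


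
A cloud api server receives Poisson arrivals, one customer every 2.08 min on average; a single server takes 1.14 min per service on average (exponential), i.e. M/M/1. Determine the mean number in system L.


λ = 60/2.08 = 28.8462 /hr
μ = 60/1.14 = 52.6316 /hr
ρ = λ/μ = 28.8462/52.6316 = 0.5481
L = ρ/(1−ρ) = 0.5481/0.4519 = 1.2128

Final: 1.2128


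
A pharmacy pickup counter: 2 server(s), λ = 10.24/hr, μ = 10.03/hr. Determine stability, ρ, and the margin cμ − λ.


Total capacity cμ = 2·10.03 = 20.06/hr
ρ = λ/(cμ) = 10.24/20.06 = 0.5105
Stable ⇔ ρ < 1: YES
Spare capacity = cμ − λ = 20.06 − 10.24 = 9.82/hr

Final: ρ = 0.5105; stable; margin = 9.82/hr


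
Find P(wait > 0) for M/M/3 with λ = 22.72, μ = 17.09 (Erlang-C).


a = λ/μ = 1.3294; ρ = a/3 = 0.4431
P₀ = 0.255339 (from M/M/c formula)
C(c,a) = [a^c/(c!(1−ρ))]·P₀ = [2.34963/(6·0.5569)]·0.255339
= 0.70324·0.255339 = 0.179565

Final: 0.179565


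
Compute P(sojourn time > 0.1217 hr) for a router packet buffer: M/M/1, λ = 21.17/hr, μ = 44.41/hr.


W ~ Exponential(μ−λ) for M/M/1.
μ − λ = 44.41 − 21.17 = 23.2400
P(W > t) = e^{−(μ−λ)t} = e^{−2.8283} = 0.059113

Final: 0.059113


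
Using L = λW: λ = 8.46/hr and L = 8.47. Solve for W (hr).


W = L/λ = 8.47/8.46 = 1.0012 hr

Final: 1.0012 hr


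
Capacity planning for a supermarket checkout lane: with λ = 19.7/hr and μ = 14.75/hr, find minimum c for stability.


Stability requires cμ > λ ⇔ c > λ/μ.
λ/μ = 19.7/14.75 = 1.3356
Minimum integer c = ⌊1.3356⌋ + 1 = 2
Check: 2·14.75 = 29.50 > 19.7, while 1·14.75 = 14.75 ≤ 19.7

Final: 2 servers


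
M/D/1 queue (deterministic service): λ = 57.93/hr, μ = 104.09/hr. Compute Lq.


ρ = 57.93/104.09 = 0.5565
M/D/1: Lq = ρ²/(2(1−ρ)) = 0.3097/(2·0.4435) = 0.34922

Final: 0.34922


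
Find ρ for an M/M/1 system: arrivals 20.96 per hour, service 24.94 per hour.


ρ = λ/μ = 20.96/24.94 = 0.8404

Final: 0.8404


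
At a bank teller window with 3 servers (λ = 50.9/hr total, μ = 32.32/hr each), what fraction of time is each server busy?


ρ = λ/(cμ) = 50.9/(3·32.32) = 50.9/96.96 = 0.5250

Final: 0.5250


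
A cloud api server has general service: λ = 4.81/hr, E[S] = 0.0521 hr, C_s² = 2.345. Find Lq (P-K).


ρ = λ·E[S] = 4.81·0.0521 = 0.2506
Lq = ρ²(1+C_s²)/(2(1−ρ)) = 0.06280·(1+2.345)/(2·0.7494)
= 0.06280·3.3450/1.4988 = 0.14016

Final: 0.14016


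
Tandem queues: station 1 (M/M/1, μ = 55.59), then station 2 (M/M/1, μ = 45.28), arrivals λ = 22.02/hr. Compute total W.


Each node sees arrival rate λ = 22.02/hr (tandem ⇒ throughput preserved).
W₁ = 1/(μ₁−λ) = 1/(55.59−22.02) = 0.02979 hr
W₂ = 1/(μ₂−λ) = 1/(45.28−22.02) = 0.04299 hr
W_total = W₁ + W₂ = 0.02979 + 0.04299 = 0.07278 hr

Final: 0.07278 hr


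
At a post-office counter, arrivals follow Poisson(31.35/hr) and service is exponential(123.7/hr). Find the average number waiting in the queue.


ρ = 31.35/123.7 = 0.2534
Lq = ρ²/(1−ρ) = 0.06423/0.7466 = 0.08603

Final: 0.08603


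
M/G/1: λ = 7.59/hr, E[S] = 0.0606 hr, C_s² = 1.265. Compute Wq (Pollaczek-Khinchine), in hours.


ρ = λ·E[S] = 7.59·0.0606 = 0.4600
E[S²] = E[S]²(1+C_s²) = 0.0606²·(1+1.265) = 0.008318
Wq = λ·E[S²]/(2(1−ρ)) = 7.59·0.008318/(2·0.5400) = 0.05845 hr

Final: 0.05845 hr


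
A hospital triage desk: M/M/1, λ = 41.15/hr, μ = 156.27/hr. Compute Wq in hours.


ρ = 41.15/156.27 = 0.2633
Wq = ρ/(μ−λ) = 0.2633/(156.27 − 41.15) = 0.2633/115.12 = 0.002287 hr

Final: 0.002287 hr


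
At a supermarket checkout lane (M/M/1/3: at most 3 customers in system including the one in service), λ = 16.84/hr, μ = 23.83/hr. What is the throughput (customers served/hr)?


ρ = 0.7067; P_K = (1−ρ)ρ^3/(1−ρ^4) = 0.137908
λ_eff = λ(1 − P_K) = 16.84·(1 − 0.137908) = 16.84·0.862092 = 14.5176 /hr

Final: 14.5176 /hr


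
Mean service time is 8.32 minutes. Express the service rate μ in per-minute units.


μ = 1/(service time) in consistent units.
1 minute = 1 min, so μ = 1/8.32 = 0.1202 per minute

Final: 0.1202 /min


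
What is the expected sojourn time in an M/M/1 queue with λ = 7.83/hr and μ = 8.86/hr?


W = 1/(μ−λ) = 1/(8.86 − 7.83) = 1/1.03 = 0.9709 hr

Final: 0.9709 hr


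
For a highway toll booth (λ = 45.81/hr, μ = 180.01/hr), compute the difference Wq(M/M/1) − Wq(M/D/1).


ρ = 45.81/180.01 = 0.2545
Wq(M/M/1) = ρ/(μ−λ) = 0.2545/134.20 = 0.001896 hr
Wq(M/D/1) = ρ/(2(μ−λ)) = 0.0009482 hr
Savings = 0.001896 − 0.0009482 = 0.0009482 hr

Final: 0.0009482 hr


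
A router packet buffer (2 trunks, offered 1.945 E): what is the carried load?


B(2,1.945) = 0.391090 (Erlang-B)
Carried load = a(1 − B) = 1.945·(1 − 0.391090) = 1.945·0.608910 = 1.1843 E

Final: 1.1843 Erlangs


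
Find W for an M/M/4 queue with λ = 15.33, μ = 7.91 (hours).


a = 1.9381; ρ = 0.4845; P₀ = 0.139477
Lq = P₀·a^c·ρ/(c!(1−ρ)²) = 0.14949
Wq = Lq/λ = 0.14949/15.33 = 0.009752 hr
W = Wq + 1/μ = 0.009752 + 0.12642 = 0.13617 hr

Final: 0.13617 hr


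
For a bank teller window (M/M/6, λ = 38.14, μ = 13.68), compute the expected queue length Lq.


a = λ/μ = 2.7880; ρ = a/6 = 0.4647
P₀ = 0.060879
Lq = P₀·a^c·ρ / (c!·(1−ρ)²) = 0.060879·469.64267·0.4647/(720·0.28658)
= 0.06439

Final: 0.06439


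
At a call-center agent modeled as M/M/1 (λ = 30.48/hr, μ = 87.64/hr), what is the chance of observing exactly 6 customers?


ρ = 30.48/87.64 = 0.3478
P_n = (1−ρ)·ρ^n = (1 − 0.3478)·0.3478^6 = 0.6522·0.001770 = 0.001154

Final: 0.001154


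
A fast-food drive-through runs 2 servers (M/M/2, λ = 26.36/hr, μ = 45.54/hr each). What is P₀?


a = λ/μ = 26.36/45.54 = 0.5788; ρ = a/c = 0.2894
Σ_{k=0}^{1} a^k/k! (terms k=0..1) = 1.00000 + 0.57883 = 1.57883
Tail: a^2/(2!(1−ρ)) = 0.33505/(2·0.7106) = 0.23575
P₀ = 1/(1.57883 + 0.23575) = 1/1.81459 = 0.551090

Final: 0.551090


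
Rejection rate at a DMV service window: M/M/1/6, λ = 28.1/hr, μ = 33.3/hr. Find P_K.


ρ = λ/μ = 28.1/33.3 = 0.8438
P_K = (1−ρ)ρ^K/(1−ρ^(K+1)) = (0.1562·0.361054)/(1 − 0.304673)
= 0.056381/0.695327 = 0.081085

Final: 0.081085


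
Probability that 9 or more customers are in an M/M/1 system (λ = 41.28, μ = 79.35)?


ρ = 41.28/79.35 = 0.5202
P(N ≥ n) = ρ^n = 0.5202^9 = 0.002791

Final: 0.002791


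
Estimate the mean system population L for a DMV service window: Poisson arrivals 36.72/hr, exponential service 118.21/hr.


ρ = λ/μ = 36.72/118.21 = 0.3106
L = ρ/(1−ρ) = 0.3106/(1 − 0.3106) = 0.3106/0.6894 = 0.4506

Final: 0.4506


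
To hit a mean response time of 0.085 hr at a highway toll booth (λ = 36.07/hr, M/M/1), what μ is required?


W = 1/(μ−λ) ⇒ μ − λ = 1/W = 1/0.085 = 11.7647
μ = λ + 1/W = 36.07 + 11.7647 = 47.8347 per hr

Final: 47.8347 /hr


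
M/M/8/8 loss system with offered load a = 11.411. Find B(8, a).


B(c,a) = (a^c/c!) / Σ_{k=0}^{c} a^k/k!
a^8/8! = 7129.664923
Σ terms (k=0..8): 1.00000 + 11.41100 + 65.10546 + 247.63947 + 706.45350 + 1612.26817 + 3066.26535 + 4998.45056 + 7129.66492 = 17838.258440
B = 7129.664923/17838.258440 = 0.399684

Final: 0.399684


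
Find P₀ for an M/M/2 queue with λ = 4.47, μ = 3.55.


a = λ/μ = 4.47/3.55 = 1.2592; ρ = a/c = 0.6296
Σ_{k=0}^{1} a^k/k! (terms k=0..1) = 1.00000 + 1.25915 = 2.25915
Tail: a^2/(2!(1−ρ)) = 1.58547/(2·0.3704) = 2.14008
P₀ = 1/(2.25915 + 2.14008) = 1/4.39924 = 0.227312

Final: 0.227312


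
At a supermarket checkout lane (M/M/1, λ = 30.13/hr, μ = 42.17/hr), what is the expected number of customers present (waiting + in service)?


ρ = λ/μ = 30.13/42.17 = 0.7145
L = ρ/(1−ρ) = 0.7145/(1 − 0.7145) = 0.7145/0.2855 = 2.5025

Final: 2.5025


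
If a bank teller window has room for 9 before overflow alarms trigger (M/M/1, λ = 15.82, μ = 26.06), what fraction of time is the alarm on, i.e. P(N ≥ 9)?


ρ = 15.82/26.06 = 0.6071
P(N ≥ n) = ρ^n = 0.6071^9 = 0.011197

Final: 0.011197


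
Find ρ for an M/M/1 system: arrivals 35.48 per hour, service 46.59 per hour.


ρ = λ/μ = 35.48/46.59 = 0.7615

Final: 0.7615


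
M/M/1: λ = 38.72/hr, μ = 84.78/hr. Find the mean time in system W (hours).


W = 1/(μ−λ) = 1/(84.78 − 38.72) = 1/46.06 = 0.02171 hr

Final: 0.02171 hr


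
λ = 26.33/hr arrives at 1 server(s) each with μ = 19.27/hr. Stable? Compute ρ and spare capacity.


Total capacity cμ = 1·19.27 = 19.27/hr
ρ = λ/(cμ) = 26.33/19.27 = 1.3664
Stable ⇔ ρ < 1: NO
Spare capacity = cμ − λ = 19.27 − 26.33 = -7.06/hr

Final: ρ = 1.3664; unstable; margin = -7.06/hr


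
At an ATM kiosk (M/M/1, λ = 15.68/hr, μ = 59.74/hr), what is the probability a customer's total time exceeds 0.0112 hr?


W ~ Exponential(μ−λ) for M/M/1.
μ − λ = 59.74 − 15.68 = 44.0600
P(W > t) = e^{−(μ−λ)t} = e^{−0.4935} = 0.610503

Final: 0.610503


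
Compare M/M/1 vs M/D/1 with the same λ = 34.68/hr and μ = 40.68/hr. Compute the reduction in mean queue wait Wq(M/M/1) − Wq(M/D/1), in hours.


ρ = 34.68/40.68 = 0.8525
Wq(M/M/1) = ρ/(μ−λ) = 0.8525/6.00 = 0.14208 hr
Wq(M/D/1) = ρ/(2(μ−λ)) = 0.07104 hr
Savings = 0.14208 − 0.07104 = 0.07104 hr

Final: 0.07104 hr


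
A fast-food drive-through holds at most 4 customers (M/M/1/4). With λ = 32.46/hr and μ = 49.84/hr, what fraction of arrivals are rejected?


ρ = λ/μ = 32.46/49.84 = 0.6513
P_K = (1−ρ)ρ^K/(1−ρ^(K+1)) = (0.3487·0.179921)/(1 − 0.117180)
= 0.062741/0.882820 = 0.071069

Final: 0.071069


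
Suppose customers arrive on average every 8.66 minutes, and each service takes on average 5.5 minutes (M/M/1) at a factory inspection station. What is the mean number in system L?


λ = 60/8.66 = 6.9284 /hr
μ = 60/5.5 = 10.9091 /hr
ρ = λ/μ = 6.9284/10.9091 = 0.6351
L = ρ/(1−ρ) = 0.6351/0.3649 = 1.7405

Final: 1.7405


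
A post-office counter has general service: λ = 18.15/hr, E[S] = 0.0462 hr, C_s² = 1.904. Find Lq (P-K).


ρ = λ·E[S] = 18.15·0.0462 = 0.8385
Lq = ρ²(1+C_s²)/(2(1−ρ)) = 0.7031·(1+1.904)/(2·0.1615)
= 0.7031·2.9040/0.3229 = 6.32284

Final: 6.32284


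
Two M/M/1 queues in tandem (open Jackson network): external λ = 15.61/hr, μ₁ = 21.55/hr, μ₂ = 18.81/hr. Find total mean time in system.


Each node sees arrival rate λ = 15.61/hr (tandem ⇒ throughput preserved).
W₁ = 1/(μ₁−λ) = 1/(21.55−15.61) = 0.16835 hr
W₂ = 1/(μ₂−λ) = 1/(18.81−15.61) = 0.31250 hr
W_total = W₁ + W₂ = 0.16835 + 0.31250 = 0.48085 hr

Final: 0.48085 hr


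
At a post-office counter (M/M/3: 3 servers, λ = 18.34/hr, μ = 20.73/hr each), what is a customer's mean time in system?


a = 0.8847; ρ = 0.2949; P₀ = 0.409879
Lq = P₀·a^c·ρ/(c!(1−ρ)²) = 0.02806
Wq = Lq/λ = 0.02806/18.34 = 0.001530 hr
W = Wq + 1/μ = 0.001530 + 0.04824 = 0.04977 hr

Final: 0.04977 hr


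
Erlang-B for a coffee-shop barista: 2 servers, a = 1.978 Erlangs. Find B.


B(c,a) = (a^c/c!) / Σ_{k=0}^{c} a^k/k!
a^2/2! = 1.956242
Σ terms (k=0..2): 1.00000 + 1.97800 + 1.95624 = 4.934242
B = 1.956242/4.934242 = 0.396463

Final: 0.396463


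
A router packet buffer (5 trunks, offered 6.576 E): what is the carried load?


B(5,6.576) = 0.398763 (Erlang-B)
Carried load = a(1 − B) = 6.576·(1 − 0.398763) = 6.576·0.601237 = 3.9537 E

Final: 3.9537 Erlangs


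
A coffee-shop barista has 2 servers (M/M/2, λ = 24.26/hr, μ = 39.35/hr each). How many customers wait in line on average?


a = λ/μ = 0.6165; ρ = a/2 = 0.3083
P₀ = 0.528749
Lq = P₀·a^c·ρ / (c!·(1−ρ)²) = 0.528749·0.38009·0.3083/(2·0.47851)
= 0.06474

Final: 0.06474


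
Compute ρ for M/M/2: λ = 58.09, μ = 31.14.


ρ = λ/(cμ) = 58.09/(2·31.14) = 58.09/62.28 = 0.9327

Final: 0.9327


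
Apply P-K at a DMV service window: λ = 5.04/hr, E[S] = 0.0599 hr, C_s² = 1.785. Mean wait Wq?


ρ = λ·E[S] = 5.04·0.0599 = 0.3019
E[S²] = E[S]²(1+C_s²) = 0.0599²·(1+1.785) = 0.009993
Wq = λ·E[S²]/(2(1−ρ)) = 5.04·0.009993/(2·0.6981) = 0.03607 hr

Final: 0.03607 hr


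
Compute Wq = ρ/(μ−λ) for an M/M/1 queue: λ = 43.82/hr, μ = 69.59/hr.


ρ = 43.82/69.59 = 0.6297
Wq = ρ/(μ−λ) = 0.6297/(69.59 − 43.82) = 0.6297/25.77 = 0.02443 hr

Final: 0.02443 hr


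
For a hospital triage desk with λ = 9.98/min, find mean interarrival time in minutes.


Mean interarrival time = 1/λ = 1/9.98 minute = 0.10020 minute
In minutes: 0.10020 × 1 = 0.1002 min

Final: 0.1002 min


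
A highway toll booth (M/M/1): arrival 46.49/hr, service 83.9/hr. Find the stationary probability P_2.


ρ = 46.49/83.9 = 0.5541
P_n = (1−ρ)·ρ^n = (1 − 0.5541)·0.5541^2 = 0.4459·0.307040 = 0.136906

Final: 0.136906


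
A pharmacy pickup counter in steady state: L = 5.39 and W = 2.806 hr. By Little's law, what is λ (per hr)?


λ = L/W = 5.39/2.806 = 1.9209 /hr

Final: 1.9209 /hr


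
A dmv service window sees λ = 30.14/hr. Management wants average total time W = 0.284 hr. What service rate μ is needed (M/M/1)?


W = 1/(μ−λ) ⇒ μ − λ = 1/W = 1/0.284 = 3.5211
μ = λ + 1/W = 30.14 + 3.5211 = 33.6611 per hr

Final: 33.6611 /hr


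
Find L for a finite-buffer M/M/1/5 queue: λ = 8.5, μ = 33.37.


ρ = 8.5/33.37 = 0.2547
L = ρ[1 − (K+1)ρ^K + Kρ^(K+1)] / [(1−ρ)(1−ρ^(K+1))]
Numerator: 0.2547·(1 − 6·0.001072 + 5·0.0002731) = 0.253429
Denominator: (0.7453)·(0.999727) = 0.745077
L = 0.253429/0.745077 = 0.3401

Final: 0.3401


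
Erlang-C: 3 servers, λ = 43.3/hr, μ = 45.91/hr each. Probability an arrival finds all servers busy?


a = λ/μ = 0.9431; ρ = a/3 = 0.3144
P₀ = 0.385824 (from M/M/c formula)
C(c,a) = [a^c/(c!(1−ρ))]·P₀ = [0.83896/(6·0.6856)]·0.385824
= 0.20394·0.385824 = 0.078686

Final: 0.078686


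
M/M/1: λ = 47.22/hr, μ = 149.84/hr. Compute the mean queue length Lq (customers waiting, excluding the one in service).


ρ = 47.22/149.84 = 0.3151
Lq = ρ²/(1−ρ) = 0.09931/0.6849 = 0.1450

Final: 0.1450


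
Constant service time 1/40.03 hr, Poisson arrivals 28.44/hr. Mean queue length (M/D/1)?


ρ = 28.44/40.03 = 0.7105
M/D/1: Lq = ρ²/(2(1−ρ)) = 0.5048/(2·0.2895) = 0.87169

Final: 0.87169


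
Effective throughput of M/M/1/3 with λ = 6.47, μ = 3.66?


ρ = 1.7678; P_K = (1−ρ)ρ^3/(1−ρ^4) = 0.483860
λ_eff = λ(1 − P_K) = 6.47·(1 − 0.483860) = 6.47·0.516140 = 3.3394 /hr

Final: 3.3394 /hr


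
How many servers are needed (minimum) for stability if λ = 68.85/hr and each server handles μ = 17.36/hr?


Stability requires cμ > λ ⇔ c > λ/μ.
λ/μ = 68.85/17.36 = 3.9660
Minimum integer c = ⌊3.9660⌋ + 1 = 4
Check: 4·17.36 = 69.44 > 68.85, while 3·17.36 = 52.08 ≤ 68.85

Final: 4 servers


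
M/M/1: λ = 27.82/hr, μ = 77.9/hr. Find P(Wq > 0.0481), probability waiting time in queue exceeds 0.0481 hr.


ρ = 27.82/77.9 = 0.3571
P(Wq > t) = ρ·e^{−(μ−λ)t} = 0.3571·e^{−2.4088}
= 0.3571·0.089919 = 0.032112

Final: 0.032112


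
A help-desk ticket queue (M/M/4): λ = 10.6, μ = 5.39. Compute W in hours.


a = 1.9666; ρ = 0.4917; P₀ = 0.135244
Lq = P₀·a^c·ρ/(c!(1−ρ)²) = 0.16036
Wq = Lq/λ = 0.16036/10.6 = 0.01513 hr
W = Wq + 1/μ = 0.01513 + 0.18553 = 0.20066 hr

Final: 0.20066 hr


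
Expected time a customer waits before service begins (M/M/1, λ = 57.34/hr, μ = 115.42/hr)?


ρ = 57.34/115.42 = 0.4968
Wq = ρ/(μ−λ) = 0.4968/(115.42 − 57.34) = 0.4968/58.08 = 0.008554 hr

Final: 0.008554 hr


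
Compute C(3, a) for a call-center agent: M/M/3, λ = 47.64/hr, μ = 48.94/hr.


a = λ/μ = 0.9734; ρ = a/3 = 0.3245
P₀ = 0.373859 (from M/M/c formula)
C(c,a) = [a^c/(c!(1−ρ))]·P₀ = [0.92241/(6·0.6755)]·0.373859
= 0.22758·0.373859 = 0.085083

Final: 0.085083


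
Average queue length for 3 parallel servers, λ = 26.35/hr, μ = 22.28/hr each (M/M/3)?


a = λ/μ = 1.1827; ρ = a/3 = 0.3942
P₀ = 0.299656
Lq = P₀·a^c·ρ / (c!·(1−ρ)²) = 0.299656·1.65423·0.3942/(6·0.36696)
= 0.08875

Final: 0.08875


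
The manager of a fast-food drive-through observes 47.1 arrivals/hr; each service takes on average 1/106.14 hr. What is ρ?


ρ = λ/μ = 47.1/106.14 = 0.4438

Final: 0.4438


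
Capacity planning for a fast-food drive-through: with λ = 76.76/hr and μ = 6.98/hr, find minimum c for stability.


Stability requires cμ > λ ⇔ c > λ/μ.
λ/μ = 76.76/6.98 = 10.9971
Minimum integer c = ⌊10.9971⌋ + 1 = 11
Check: 11·6.98 = 76.78 > 76.76, while 10·6.98 = 69.80 ≤ 76.76

Final: 11 servers


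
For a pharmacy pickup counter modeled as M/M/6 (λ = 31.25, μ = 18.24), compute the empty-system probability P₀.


a = λ/μ = 31.25/18.24 = 1.7133; ρ = a/c = 0.2855
Σ_{k=0}^{5} a^k/k! (terms k=0..5) = 1.00000 + 1.71327 + 1.46764 + 0.83815 + 0.35900 + 0.12301 = 5.50107
Tail: a^6/(6!(1−ρ)) = 25.29013/(720·0.7145) = 0.04916
P₀ = 1/(5.50107 + 0.04916) = 1/5.55024 = 0.180173

Final: 0.180173


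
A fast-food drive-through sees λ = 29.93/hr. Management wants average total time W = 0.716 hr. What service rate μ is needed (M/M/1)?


W = 1/(μ−λ) ⇒ μ − λ = 1/W = 1/0.716 = 1.3966
μ = λ + 1/W = 29.93 + 1.3966 = 31.3266 per hr

Final: 31.3266 /hr


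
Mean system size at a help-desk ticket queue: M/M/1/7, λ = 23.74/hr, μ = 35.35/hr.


ρ = 23.74/35.35 = 0.6716
L = ρ[1 − (K+1)ρ^K + Kρ^(K+1)] / [(1−ρ)(1−ρ^(K+1))]
Numerator: 0.6716·(1 − 8·0.061608 + 7·0.041374) = 0.535076
Denominator: (0.3284)·(0.958626) = 0.314841
L = 0.535076/0.314841 = 1.6995

Final: 1.6995


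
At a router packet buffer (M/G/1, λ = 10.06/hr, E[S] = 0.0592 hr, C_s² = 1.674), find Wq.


ρ = λ·E[S] = 10.06·0.0592 = 0.5956
E[S²] = E[S]²(1+C_s²) = 0.0592²·(1+1.674) = 0.009371
Wq = λ·E[S²]/(2(1−ρ)) = 10.06·0.009371/(2·0.4044) = 0.11655 hr

Final: 0.11655 hr


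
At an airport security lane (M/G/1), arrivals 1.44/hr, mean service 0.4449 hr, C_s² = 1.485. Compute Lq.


ρ = λ·E[S] = 1.44·0.4449 = 0.6407
Lq = ρ²(1+C_s²)/(2(1−ρ)) = 0.4104·(1+1.485)/(2·0.3593)
= 0.4104·2.4850/0.7187 = 1.41917

Final: 1.41917


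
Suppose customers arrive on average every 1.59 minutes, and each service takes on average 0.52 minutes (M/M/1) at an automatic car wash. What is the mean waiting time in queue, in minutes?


λ = 60/1.59 = 37.7358 /hr
μ = 60/0.52 = 115.3846 /hr
ρ = λ/μ = 37.7358/115.3846 = 0.3270
Wq = ρ/(μ−λ) = 0.3270/(115.3846−37.7358) = 0.004212 hr
In minutes: 0.004212·60 = 0.2527 min

Final: 0.2527 min


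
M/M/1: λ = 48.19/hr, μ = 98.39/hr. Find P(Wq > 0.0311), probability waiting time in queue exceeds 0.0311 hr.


ρ = 48.19/98.39 = 0.4898
P(Wq > t) = ρ·e^{−(μ−λ)t} = 0.4898·e^{−1.5612}
= 0.4898·0.209880 = 0.102796

Final: 0.102796


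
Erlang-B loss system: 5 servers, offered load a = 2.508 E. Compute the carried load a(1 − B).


B(5,2.508) = 0.070329 (Erlang-B)
Carried load = a(1 − B) = 2.508·(1 − 0.070329) = 2.508·0.929671 = 2.3316 E

Final: 2.3316 Erlangs


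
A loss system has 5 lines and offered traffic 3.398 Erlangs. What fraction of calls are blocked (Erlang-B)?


B(c,a) = (a^c/c!) / Σ_{k=0}^{c} a^k/k!
a^5/5! = 3.775162
Σ terms (k=0..5): 1.00000 + 3.39800 + 5.77320 + 6.53911 + 5.55498 + 3.77516 = 26.040455
B = 3.775162/26.040455 = 0.144973

Final: 0.144973


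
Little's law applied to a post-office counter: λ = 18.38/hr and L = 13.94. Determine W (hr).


W = L/λ = 13.94/18.38 = 0.7584 hr

Final: 0.7584 hr


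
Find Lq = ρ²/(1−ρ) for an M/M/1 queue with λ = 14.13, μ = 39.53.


ρ = 14.13/39.53 = 0.3575
Lq = ρ²/(1−ρ) = 0.1278/0.6425 = 0.1988

Final: 0.1988


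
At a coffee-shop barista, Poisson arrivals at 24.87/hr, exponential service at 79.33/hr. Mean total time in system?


W = 1/(μ−λ) = 1/(79.33 − 24.87) = 1/54.46 = 0.01836 hr

Final: 0.01836 hr


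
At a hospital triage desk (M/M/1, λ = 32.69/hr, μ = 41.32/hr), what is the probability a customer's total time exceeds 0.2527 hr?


W ~ Exponential(μ−λ) for M/M/1.
μ − λ = 41.32 − 32.69 = 8.6300
P(W > t) = e^{−(μ−λ)t} = e^{−2.1808} = 0.112951

Final: 0.112951


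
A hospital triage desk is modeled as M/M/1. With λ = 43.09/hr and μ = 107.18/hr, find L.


ρ = λ/μ = 43.09/107.18 = 0.4020
L = ρ/(1−ρ) = 0.4020/(1 − 0.4020) = 0.4020/0.5980 = 0.6723

Final: 0.6723


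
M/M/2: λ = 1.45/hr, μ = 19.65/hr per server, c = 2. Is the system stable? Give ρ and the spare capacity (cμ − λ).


Total capacity cμ = 2·19.65 = 39.30/hr
ρ = λ/(cμ) = 1.45/39.30 = 0.03690
Stable ⇔ ρ < 1: YES
Spare capacity = cμ − λ = 39.30 − 1.45 = 37.85/hr

Final: ρ = 0.03690; stable; margin = 37.85/hr


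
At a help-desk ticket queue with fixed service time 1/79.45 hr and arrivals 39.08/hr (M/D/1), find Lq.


ρ = 39.08/79.45 = 0.4919
M/D/1: Lq = ρ²/(2(1−ρ)) = 0.2419/(2·0.5081) = 0.23808

Final: 0.23808


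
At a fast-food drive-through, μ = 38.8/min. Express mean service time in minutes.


Mean service time = 1/μ = 1/38.8 minute = 0.02577 minute
In minutes: 0.02577 × 1 = 0.02577 min

Final: 0.02577 min


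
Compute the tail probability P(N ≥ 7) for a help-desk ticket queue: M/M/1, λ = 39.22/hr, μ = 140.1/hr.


ρ = 39.22/140.1 = 0.2799
P(N ≥ n) = ρ^n = 0.2799^7 = 0.0001347

Final: 0.0001347


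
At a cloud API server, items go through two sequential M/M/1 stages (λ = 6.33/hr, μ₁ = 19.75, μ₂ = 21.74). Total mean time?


Each node sees arrival rate λ = 6.33/hr (tandem ⇒ throughput preserved).
W₁ = 1/(μ₁−λ) = 1/(19.75−6.33) = 0.07452 hr
W₂ = 1/(μ₂−λ) = 1/(21.74−6.33) = 0.06489 hr
W_total = W₁ + W₂ = 0.07452 + 0.06489 = 0.13941 hr

Final: 0.13941 hr


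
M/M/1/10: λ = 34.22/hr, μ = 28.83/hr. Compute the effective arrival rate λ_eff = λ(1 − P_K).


ρ = 1.1870; P_K = (1−ρ)ρ^10/(1−ρ^11) = 0.185695
λ_eff = λ(1 − P_K) = 34.22·(1 − 0.185695) = 34.22·0.814305 = 27.8655 /hr

Final: 27.8655 /hr


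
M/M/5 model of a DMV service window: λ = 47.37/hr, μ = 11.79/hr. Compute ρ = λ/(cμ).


ρ = λ/(cμ) = 47.37/(5·11.79) = 47.37/58.95 = 0.8036

Final: 0.8036


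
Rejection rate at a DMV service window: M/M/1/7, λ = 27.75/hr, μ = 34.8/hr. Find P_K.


ρ = λ/μ = 27.75/34.8 = 0.7974
P_K = (1−ρ)ρ^K/(1−ρ^(K+1)) = (0.2026·0.205015)/(1 − 0.163482)
= 0.041533/0.836518 = 0.049650

Final: 0.049650


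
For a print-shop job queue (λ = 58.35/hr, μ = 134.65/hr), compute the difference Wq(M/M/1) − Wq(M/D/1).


ρ = 58.35/134.65 = 0.4333
Wq(M/M/1) = ρ/(μ−λ) = 0.4333/76.30 = 0.005679 hr
Wq(M/D/1) = ρ/(2(μ−λ)) = 0.002840 hr
Savings = 0.005679 − 0.002840 = 0.002840 hr

Final: 0.002840 hr


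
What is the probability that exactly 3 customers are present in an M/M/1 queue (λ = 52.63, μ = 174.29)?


ρ = 52.63/174.29 = 0.3020
P_n = (1−ρ)·ρ^n = (1 − 0.3020)·0.3020^3 = 0.6980·0.027535 = 0.019220

Final: 0.019220


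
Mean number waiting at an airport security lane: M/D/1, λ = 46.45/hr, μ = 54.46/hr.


ρ = 46.45/54.46 = 0.8529
M/D/1: Lq = ρ²/(2(1−ρ)) = 0.7275/(2·0.1471) = 2.47304

Final: 2.47304


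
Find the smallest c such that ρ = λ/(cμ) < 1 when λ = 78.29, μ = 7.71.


Stability requires cμ > λ ⇔ c > λ/μ.
λ/μ = 78.29/7.71 = 10.1543
Minimum integer c = ⌊10.1543⌋ + 1 = 11
Check: 11·7.71 = 84.81 > 78.29, while 10·7.71 = 77.10 ≤ 78.29

Final: 11 servers


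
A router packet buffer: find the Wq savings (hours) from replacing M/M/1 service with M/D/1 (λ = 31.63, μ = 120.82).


ρ = 31.63/120.82 = 0.2618
Wq(M/M/1) = ρ/(μ−λ) = 0.2618/89.19 = 0.002935 hr
Wq(M/D/1) = ρ/(2(μ−λ)) = 0.001468 hr
Savings = 0.002935 − 0.001468 = 0.001468 hr

Final: 0.001468 hr


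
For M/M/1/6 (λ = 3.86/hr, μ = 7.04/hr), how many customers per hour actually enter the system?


ρ = 0.5483; P_K = (1−ρ)ρ^6/(1−ρ^7) = 0.012458
λ_eff = λ(1 − P_K) = 3.86·(1 − 0.012458) = 3.86·0.987542 = 3.8119 /hr

Final: 3.8119 /hr


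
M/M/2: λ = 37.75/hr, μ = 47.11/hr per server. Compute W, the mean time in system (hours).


a = 0.8013; ρ = 0.4007; P₀ = 0.427900
Lq = P₀·a^c·ρ/(c!(1−ρ)²) = 0.15323
Wq = Lq/λ = 0.15323/37.75 = 0.004059 hr
W = Wq + 1/μ = 0.004059 + 0.02123 = 0.02529 hr

Final: 0.02529 hr


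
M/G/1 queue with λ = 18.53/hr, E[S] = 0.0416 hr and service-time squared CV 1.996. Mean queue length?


ρ = λ·E[S] = 18.53·0.0416 = 0.7708
Lq = ρ²(1+C_s²)/(2(1−ρ)) = 0.5942·(1+1.996)/(2·0.2292)
= 0.5942·2.9960/0.4583 = 3.88442

Final: 3.88442


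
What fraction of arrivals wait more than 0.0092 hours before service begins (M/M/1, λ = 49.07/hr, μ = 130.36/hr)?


ρ = 49.07/130.36 = 0.3764
P(Wq > t) = ρ·e^{−(μ−λ)t} = 0.3764·e^{−0.7479}
= 0.3764·0.473375 = 0.178187

Final: 0.178187


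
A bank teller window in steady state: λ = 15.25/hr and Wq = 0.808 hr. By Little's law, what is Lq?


Lq = λWq = 15.25·0.808 = 12.3220

Final: 12.3220


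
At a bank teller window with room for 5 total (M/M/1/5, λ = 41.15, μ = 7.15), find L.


ρ = 41.15/7.15 = 5.7552
L = ρ[1 − (K+1)ρ^K + Kρ^(K+1)] / [(1−ρ)(1−ρ^(K+1))]
Numerator: 5.7552·(1 − 6·6314.209521 + 5·36339.821228) = 827689.655515
Denominator: (-4.7552)·(-36338.821228) = 172799.989055
L = 827689.655515/172799.989055 = 4.7899

Final: 4.7899


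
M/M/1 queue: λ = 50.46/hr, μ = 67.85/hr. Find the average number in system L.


ρ = λ/μ = 50.46/67.85 = 0.7437
L = ρ/(1−ρ) = 0.7437/(1 − 0.7437) = 0.7437/0.2563 = 2.9017

Final: 2.9017


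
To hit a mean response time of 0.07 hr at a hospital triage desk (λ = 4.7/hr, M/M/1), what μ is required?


W = 1/(μ−λ) ⇒ μ − λ = 1/W = 1/0.07 = 14.2857
μ = λ + 1/W = 4.7 + 14.2857 = 18.9857 per hr

Final: 18.9857 /hr


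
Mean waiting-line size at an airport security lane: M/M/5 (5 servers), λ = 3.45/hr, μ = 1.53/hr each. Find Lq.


a = λ/μ = 2.2549; ρ = a/5 = 0.4510
P₀ = 0.103411
Lq = P₀·a^c·ρ / (c!·(1−ρ)²) = 0.103411·58.29594·0.4510/(120·0.30142)
= 0.07516

Final: 0.07516


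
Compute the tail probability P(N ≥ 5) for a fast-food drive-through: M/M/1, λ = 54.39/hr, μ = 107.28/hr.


ρ = 54.39/107.28 = 0.5070
P(N ≥ n) = ρ^n = 0.5070^5 = 0.033497

Final: 0.033497


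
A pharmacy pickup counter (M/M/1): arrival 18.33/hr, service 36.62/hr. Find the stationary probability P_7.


ρ = 18.33/36.62 = 0.5005
P_n = (1−ρ)·ρ^n = (1 − 0.5005)·0.5005^7 = 0.4995·0.007872 = 0.003932

Final: 0.003932


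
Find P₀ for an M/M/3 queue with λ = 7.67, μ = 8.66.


a = λ/μ = 7.67/8.66 = 0.8857; ρ = a/c = 0.2952
Σ_{k=0}^{2} a^k/k! (terms k=0..2) = 1.00000 + 0.88568 + 0.39222 = 2.27790
Tail: a^3/(3!(1−ρ)) = 0.69476/(6·0.7048) = 0.16430
P₀ = 1/(2.27790 + 0.16430) = 1/2.44219 = 0.409468

Final: 0.409468


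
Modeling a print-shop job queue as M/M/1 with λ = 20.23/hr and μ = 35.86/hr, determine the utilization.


ρ = λ/μ = 20.23/35.86 = 0.5641

Final: 0.5641


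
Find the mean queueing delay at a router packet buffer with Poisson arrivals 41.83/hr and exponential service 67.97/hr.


ρ = 41.83/67.97 = 0.6154
Wq = ρ/(μ−λ) = 0.6154/(67.97 − 41.83) = 0.6154/26.14 = 0.02354 hr

Final: 0.02354 hr


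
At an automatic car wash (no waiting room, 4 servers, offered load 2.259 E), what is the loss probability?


B(c,a) = (a^c/c!) / Σ_{k=0}^{c} a^k/k!
a^4/4! = 1.085060
Σ terms (k=0..4): 1.00000 + 2.25900 + 2.55154 + 1.92131 + 1.08506 = 8.816910
B = 1.085060/8.816910 = 0.123066

Final: 0.123066


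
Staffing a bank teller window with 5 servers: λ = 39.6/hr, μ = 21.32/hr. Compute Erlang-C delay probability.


a = λ/μ = 1.8574; ρ = a/5 = 0.3715
P₀ = 0.155293 (from M/M/c formula)
C(c,a) = [a^c/(c!(1−ρ))]·P₀ = [22.10751/(120·0.6285)]·0.155293
= 0.29312·0.155293 = 0.045519

Final: 0.045519


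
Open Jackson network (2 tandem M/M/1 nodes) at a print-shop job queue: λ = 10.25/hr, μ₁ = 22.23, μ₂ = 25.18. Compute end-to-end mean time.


Each node sees arrival rate λ = 10.25/hr (tandem ⇒ throughput preserved).
W₁ = 1/(μ₁−λ) = 1/(22.23−10.25) = 0.08347 hr
W₂ = 1/(μ₂−λ) = 1/(25.18−10.25) = 0.06698 hr
W_total = W₁ + W₂ = 0.08347 + 0.06698 = 0.15045 hr

Final: 0.15045 hr


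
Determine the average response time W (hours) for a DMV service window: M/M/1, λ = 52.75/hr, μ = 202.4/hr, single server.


W = 1/(μ−λ) = 1/(202.4 − 52.75) = 1/149.65 = 0.006682 hr

Final: 0.006682 hr


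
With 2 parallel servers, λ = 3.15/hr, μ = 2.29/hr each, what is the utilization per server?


ρ = λ/(cμ) = 3.15/(2·2.29) = 3.15/4.58 = 0.6878

Final: 0.6878


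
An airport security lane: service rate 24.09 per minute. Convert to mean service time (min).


Mean service time = 1/μ = 1/24.09 minute = 0.04151 minute
In minutes: 0.04151 × 1 = 0.04151 min

Final: 0.04151 min


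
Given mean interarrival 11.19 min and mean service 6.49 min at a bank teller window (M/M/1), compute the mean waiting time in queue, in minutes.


λ = 60/11.19 = 5.3619 /hr
μ = 60/6.49 = 9.2450 /hr
ρ = λ/μ = 5.3619/9.2450 = 0.5800
Wq = ρ/(μ−λ) = 0.5800/(9.2450−5.3619) = 0.14936 hr
In minutes: 0.14936·60 = 8.962 min

Final: 8.962 min


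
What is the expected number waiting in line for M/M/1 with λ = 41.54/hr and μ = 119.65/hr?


ρ = 41.54/119.65 = 0.3472
Lq = ρ²/(1−ρ) = 0.1205/0.6528 = 0.1846

Final: 0.1846


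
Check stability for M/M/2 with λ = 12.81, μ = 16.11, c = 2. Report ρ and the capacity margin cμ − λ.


Total capacity cμ = 2·16.11 = 32.22/hr
ρ = λ/(cμ) = 12.81/32.22 = 0.3976
Stable ⇔ ρ < 1: YES
Spare capacity = cμ − λ = 32.22 − 12.81 = 19.41/hr

Final: ρ = 0.3976; stable; margin = 19.41/hr


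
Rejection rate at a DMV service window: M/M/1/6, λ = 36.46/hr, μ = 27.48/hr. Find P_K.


ρ = λ/μ = 36.46/27.48 = 1.3268
P_K = (1−ρ)ρ^K/(1−ρ^(K+1)) = (-0.3268·5.455061)/(1 − 7.237683)
= -1.782622/-6.237683 = 0.285783

Final: 0.285783


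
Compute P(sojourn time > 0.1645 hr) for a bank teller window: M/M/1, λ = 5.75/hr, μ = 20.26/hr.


W ~ Exponential(μ−λ) for M/M/1.
μ − λ = 20.26 − 5.75 = 14.5100
P(W > t) = e^{−(μ−λ)t} = e^{−2.3869} = 0.091915

Final: 0.091915


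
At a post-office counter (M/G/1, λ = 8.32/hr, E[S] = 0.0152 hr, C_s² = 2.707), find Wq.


ρ = λ·E[S] = 8.32·0.0152 = 0.1265
E[S²] = E[S]²(1+C_s²) = 0.0152²·(1+2.707) = 0.0008565
Wq = λ·E[S²]/(2(1−ρ)) = 8.32·0.0008565/(2·0.8735) = 0.004079 hr

Final: 0.004079 hr


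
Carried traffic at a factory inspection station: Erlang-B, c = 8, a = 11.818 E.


B(8,11.818) = 0.415715 (Erlang-B)
Carried load = a(1 − B) = 11.818·(1 − 0.415715) = 11.818·0.584285 = 6.9051 E

Final: 6.9051 Erlangs


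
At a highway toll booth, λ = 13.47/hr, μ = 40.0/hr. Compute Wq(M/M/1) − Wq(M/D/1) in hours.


ρ = 13.47/40.0 = 0.3367
Wq(M/M/1) = ρ/(μ−λ) = 0.3367/26.53 = 0.01269 hr
Wq(M/D/1) = ρ/(2(μ−λ)) = 0.006347 hr
Savings = 0.01269 − 0.006347 = 0.006347 hr

Final: 0.006347 hr


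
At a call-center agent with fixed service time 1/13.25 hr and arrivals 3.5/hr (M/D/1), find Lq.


ρ = 3.5/13.25 = 0.2642
M/D/1: Lq = ρ²/(2(1−ρ)) = 0.06978/(2·0.7358) = 0.04741

Final: 0.04741


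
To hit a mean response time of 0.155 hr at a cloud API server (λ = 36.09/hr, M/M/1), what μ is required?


W = 1/(μ−λ) ⇒ μ − λ = 1/W = 1/0.155 = 6.4516
μ = λ + 1/W = 36.09 + 6.4516 = 42.5416 per hr

Final: 42.5416 /hr


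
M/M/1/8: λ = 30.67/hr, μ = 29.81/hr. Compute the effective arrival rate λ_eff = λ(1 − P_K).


ρ = 1.0288; P_K = (1−ρ)ρ^8/(1−ρ^9) = 0.124164
λ_eff = λ(1 − P_K) = 30.67·(1 − 0.124164) = 30.67·0.875836 = 26.8619 /hr

Final: 26.8619 /hr


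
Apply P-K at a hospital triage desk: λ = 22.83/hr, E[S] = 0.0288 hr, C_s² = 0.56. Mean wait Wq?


ρ = λ·E[S] = 22.83·0.0288 = 0.6575
E[S²] = E[S]²(1+C_s²) = 0.0288²·(1+0.56) = 0.001294
Wq = λ·E[S²]/(2(1−ρ)) = 22.83·0.001294/(2·0.3425) = 0.04313 hr

Final: 0.04313 hr
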